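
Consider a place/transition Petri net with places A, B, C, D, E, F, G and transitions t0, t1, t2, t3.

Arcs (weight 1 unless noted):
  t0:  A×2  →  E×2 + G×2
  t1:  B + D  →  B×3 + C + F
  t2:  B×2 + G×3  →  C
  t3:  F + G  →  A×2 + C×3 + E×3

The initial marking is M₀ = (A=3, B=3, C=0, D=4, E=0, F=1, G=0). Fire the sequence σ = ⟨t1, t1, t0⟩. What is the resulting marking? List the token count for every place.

(A=1, B=7, C=2, D=2, E=2, F=3, G=2)

step 1: fire t1:  (A=3, B=3, C=0, D=4, E=0, F=1, G=0) → (A=3, B=5, C=1, D=3, E=0, F=2, G=0)
step 2: fire t1:  (A=3, B=5, C=1, D=3, E=0, F=2, G=0) → (A=3, B=7, C=2, D=2, E=0, F=3, G=0)
step 3: fire t0:  (A=3, B=7, C=2, D=2, E=0, F=3, G=0) → (A=1, B=7, C=2, D=2, E=2, F=3, G=2)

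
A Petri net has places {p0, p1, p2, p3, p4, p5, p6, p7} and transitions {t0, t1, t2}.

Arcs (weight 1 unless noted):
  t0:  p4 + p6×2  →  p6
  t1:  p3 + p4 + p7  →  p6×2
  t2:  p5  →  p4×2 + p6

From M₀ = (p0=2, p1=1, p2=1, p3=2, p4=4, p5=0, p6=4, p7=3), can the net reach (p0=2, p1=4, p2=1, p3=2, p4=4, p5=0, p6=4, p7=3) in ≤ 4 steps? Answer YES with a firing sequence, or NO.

depth 0: 1 marking
depth 1: 3 markings reached so far
depth 2: 6 markings reached so far
depth 3: 9 markings reached so far
depth 4: 11 markings reached so far
target is not among the 11 markings reachable within 4 steps

NO — not reachable within 4 firings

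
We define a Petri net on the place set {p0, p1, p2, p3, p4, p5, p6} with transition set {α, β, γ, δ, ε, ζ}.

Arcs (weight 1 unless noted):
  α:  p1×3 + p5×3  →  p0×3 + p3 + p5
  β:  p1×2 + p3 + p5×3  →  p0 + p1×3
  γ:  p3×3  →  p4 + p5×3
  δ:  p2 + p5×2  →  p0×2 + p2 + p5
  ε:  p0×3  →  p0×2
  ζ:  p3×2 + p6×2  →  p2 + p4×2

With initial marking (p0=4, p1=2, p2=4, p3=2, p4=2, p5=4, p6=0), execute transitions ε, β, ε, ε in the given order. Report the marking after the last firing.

step 1: fire ε:  (p0=4, p1=2, p2=4, p3=2, p4=2, p5=4, p6=0) → (p0=3, p1=2, p2=4, p3=2, p4=2, p5=4, p6=0)
step 2: fire β:  (p0=3, p1=2, p2=4, p3=2, p4=2, p5=4, p6=0) → (p0=4, p1=3, p2=4, p3=1, p4=2, p5=1, p6=0)
step 3: fire ε:  (p0=4, p1=3, p2=4, p3=1, p4=2, p5=1, p6=0) → (p0=3, p1=3, p2=4, p3=1, p4=2, p5=1, p6=0)
step 4: fire ε:  (p0=3, p1=3, p2=4, p3=1, p4=2, p5=1, p6=0) → (p0=2, p1=3, p2=4, p3=1, p4=2, p5=1, p6=0)

(p0=2, p1=3, p2=4, p3=1, p4=2, p5=1, p6=0)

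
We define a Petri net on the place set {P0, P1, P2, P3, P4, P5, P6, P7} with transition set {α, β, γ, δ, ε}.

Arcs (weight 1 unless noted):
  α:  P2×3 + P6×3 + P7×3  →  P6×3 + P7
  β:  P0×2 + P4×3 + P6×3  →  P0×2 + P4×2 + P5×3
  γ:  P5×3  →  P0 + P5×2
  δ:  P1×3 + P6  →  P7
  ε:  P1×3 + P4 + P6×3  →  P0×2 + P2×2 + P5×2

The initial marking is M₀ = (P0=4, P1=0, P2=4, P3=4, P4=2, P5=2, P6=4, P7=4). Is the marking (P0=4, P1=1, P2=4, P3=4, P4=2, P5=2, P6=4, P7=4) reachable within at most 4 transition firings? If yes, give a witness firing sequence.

NO — not reachable within 4 firings

depth 0: 1 marking
depth 1: 2 markings reached so far
depth 2: 2 markings reached so far
(frontier empty at depth 2; search complete)
target is not among the 2 markings reachable within 4 steps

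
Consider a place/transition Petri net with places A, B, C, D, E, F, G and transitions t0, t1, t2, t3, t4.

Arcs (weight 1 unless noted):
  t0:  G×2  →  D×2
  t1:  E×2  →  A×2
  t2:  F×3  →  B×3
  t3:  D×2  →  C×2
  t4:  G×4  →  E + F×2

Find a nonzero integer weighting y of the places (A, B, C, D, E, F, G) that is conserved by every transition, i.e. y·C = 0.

Incidence matrix C (rows=places, cols=transitions):
       t0   t1   t2   t3   t4
    A   0    2    0    0    0
    B   0    0    3    0    0
    C   0    0    0    2    0
    D   2    0    0   -2    0
    E   0   -2    0    0    1
    F   0    0   -3    0    2
    G  -2    0    0    0   -4

Candidate y = [2, -1, 0, 0, 2, -1, 0]; check y·C column-wise:
  col t0: 2·0 + -1·0 + 0·2 + 2·0 + -1·0 + 0·-2 = 0
  col t1: 2·2 + -1·0 + 2·-2 + -1·0 = 0
  col t2: 2·0 + -1·3 + 2·0 + -1·-3 = 0
  col t3: 2·0 + -1·0 + 0·2 + 0·-2 + 2·0 + -1·0 = 0
  col t4: 2·0 + -1·0 + 2·1 + -1·2 + 0·-4 = 0

y = (A:2, B:-1, C:0, D:0, E:2, F:-1, G:0)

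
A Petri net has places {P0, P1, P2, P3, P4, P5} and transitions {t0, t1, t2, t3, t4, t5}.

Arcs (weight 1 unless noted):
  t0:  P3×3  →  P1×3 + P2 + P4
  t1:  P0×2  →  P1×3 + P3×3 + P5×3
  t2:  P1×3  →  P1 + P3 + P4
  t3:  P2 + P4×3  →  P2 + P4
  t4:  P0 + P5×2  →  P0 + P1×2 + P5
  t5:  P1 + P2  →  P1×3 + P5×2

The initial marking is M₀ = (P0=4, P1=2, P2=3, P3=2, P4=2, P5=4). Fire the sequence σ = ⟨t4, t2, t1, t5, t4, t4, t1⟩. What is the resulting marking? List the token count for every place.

(P0=0, P1=14, P2=2, P3=9, P4=3, P5=9)

step 1: fire t4:  (P0=4, P1=2, P2=3, P3=2, P4=2, P5=4) → (P0=4, P1=4, P2=3, P3=2, P4=2, P5=3)
step 2: fire t2:  (P0=4, P1=4, P2=3, P3=2, P4=2, P5=3) → (P0=4, P1=2, P2=3, P3=3, P4=3, P5=3)
step 3: fire t1:  (P0=4, P1=2, P2=3, P3=3, P4=3, P5=3) → (P0=2, P1=5, P2=3, P3=6, P4=3, P5=6)
step 4: fire t5:  (P0=2, P1=5, P2=3, P3=6, P4=3, P5=6) → (P0=2, P1=7, P2=2, P3=6, P4=3, P5=8)
step 5: fire t4:  (P0=2, P1=7, P2=2, P3=6, P4=3, P5=8) → (P0=2, P1=9, P2=2, P3=6, P4=3, P5=7)
step 6: fire t4:  (P0=2, P1=9, P2=2, P3=6, P4=3, P5=7) → (P0=2, P1=11, P2=2, P3=6, P4=3, P5=6)
step 7: fire t1:  (P0=2, P1=11, P2=2, P3=6, P4=3, P5=6) → (P0=0, P1=14, P2=2, P3=9, P4=3, P5=9)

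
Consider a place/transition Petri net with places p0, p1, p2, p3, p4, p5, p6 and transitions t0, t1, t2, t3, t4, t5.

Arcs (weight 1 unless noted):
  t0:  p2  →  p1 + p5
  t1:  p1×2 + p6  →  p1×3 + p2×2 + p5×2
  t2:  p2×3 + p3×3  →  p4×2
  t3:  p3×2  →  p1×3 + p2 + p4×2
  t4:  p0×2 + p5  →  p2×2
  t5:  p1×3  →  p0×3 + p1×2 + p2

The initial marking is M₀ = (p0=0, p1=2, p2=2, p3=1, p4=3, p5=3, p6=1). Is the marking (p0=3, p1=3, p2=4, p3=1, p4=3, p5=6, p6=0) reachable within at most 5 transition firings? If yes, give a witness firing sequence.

YES — reachable via ⟨t0, t1, t5⟩ (3 firings)

step 1: fire t0:  (p0=0, p1=2, p2=2, p3=1, p4=3, p5=3, p6=1) → (p0=0, p1=3, p2=1, p3=1, p4=3, p5=4, p6=1)
step 2: fire t1:  (p0=0, p1=3, p2=1, p3=1, p4=3, p5=4, p6=1) → (p0=0, p1=4, p2=3, p3=1, p4=3, p5=6, p6=0)
step 3: fire t5:  (p0=0, p1=4, p2=3, p3=1, p4=3, p5=6, p6=0) → (p0=3, p1=3, p2=4, p3=1, p4=3, p5=6, p6=0)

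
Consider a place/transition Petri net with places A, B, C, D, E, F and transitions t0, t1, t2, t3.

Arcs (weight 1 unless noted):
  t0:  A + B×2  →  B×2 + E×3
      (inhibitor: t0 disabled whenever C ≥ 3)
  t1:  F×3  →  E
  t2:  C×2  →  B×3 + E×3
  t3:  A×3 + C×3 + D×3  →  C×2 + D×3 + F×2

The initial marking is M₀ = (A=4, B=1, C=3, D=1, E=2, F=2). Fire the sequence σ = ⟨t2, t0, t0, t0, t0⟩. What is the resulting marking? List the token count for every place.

(A=0, B=4, C=1, D=1, E=17, F=2)

step 1: fire t2:  (A=4, B=1, C=3, D=1, E=2, F=2) → (A=4, B=4, C=1, D=1, E=5, F=2)
step 2: fire t0:  (A=4, B=4, C=1, D=1, E=5, F=2) → (A=3, B=4, C=1, D=1, E=8, F=2)
step 3: fire t0:  (A=3, B=4, C=1, D=1, E=8, F=2) → (A=2, B=4, C=1, D=1, E=11, F=2)
step 4: fire t0:  (A=2, B=4, C=1, D=1, E=11, F=2) → (A=1, B=4, C=1, D=1, E=14, F=2)
step 5: fire t0:  (A=1, B=4, C=1, D=1, E=14, F=2) → (A=0, B=4, C=1, D=1, E=17, F=2)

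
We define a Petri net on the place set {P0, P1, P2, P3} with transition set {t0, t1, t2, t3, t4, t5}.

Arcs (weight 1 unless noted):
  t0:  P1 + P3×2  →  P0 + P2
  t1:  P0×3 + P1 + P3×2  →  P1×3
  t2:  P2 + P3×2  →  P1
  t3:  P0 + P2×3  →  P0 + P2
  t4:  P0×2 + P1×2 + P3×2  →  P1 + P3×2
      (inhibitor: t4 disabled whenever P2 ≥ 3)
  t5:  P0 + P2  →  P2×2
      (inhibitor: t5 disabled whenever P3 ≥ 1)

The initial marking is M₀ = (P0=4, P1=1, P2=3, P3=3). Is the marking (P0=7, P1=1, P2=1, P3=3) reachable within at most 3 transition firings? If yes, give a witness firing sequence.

depth 0: 1 marking
depth 1: 5 markings reached so far
depth 2: 8 markings reached so far
depth 3: 8 markings reached so far
(frontier empty at depth 3; search complete)
target is not among the 8 markings reachable within 3 steps

NO — not reachable within 3 firings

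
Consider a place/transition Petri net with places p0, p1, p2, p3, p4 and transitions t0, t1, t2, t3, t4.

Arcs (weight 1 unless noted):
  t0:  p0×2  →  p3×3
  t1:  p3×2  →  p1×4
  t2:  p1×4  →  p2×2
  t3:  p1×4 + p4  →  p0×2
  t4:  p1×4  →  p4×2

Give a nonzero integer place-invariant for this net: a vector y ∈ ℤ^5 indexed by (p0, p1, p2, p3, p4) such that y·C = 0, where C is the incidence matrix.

y = (p0:3, p1:1, p2:2, p3:2, p4:2)

Incidence matrix C (rows=places, cols=transitions):
       t0   t1   t2   t3   t4
   p0  -2    0    0    2    0
   p1   0    4   -4   -4   -4
   p2   0    0    2    0    0
   p3   3   -2    0    0    0
   p4   0    0    0   -1    2

Candidate y = [3, 1, 2, 2, 2]; check y·C column-wise:
  col t0: 3·-2 + 1·0 + 2·0 + 2·3 + 2·0 = 0
  col t1: 3·0 + 1·4 + 2·0 + 2·-2 + 2·0 = 0
  col t2: 3·0 + 1·-4 + 2·2 + 2·0 + 2·0 = 0
  col t3: 3·2 + 1·-4 + 2·0 + 2·0 + 2·-1 = 0
  col t4: 3·0 + 1·-4 + 2·0 + 2·0 + 2·2 = 0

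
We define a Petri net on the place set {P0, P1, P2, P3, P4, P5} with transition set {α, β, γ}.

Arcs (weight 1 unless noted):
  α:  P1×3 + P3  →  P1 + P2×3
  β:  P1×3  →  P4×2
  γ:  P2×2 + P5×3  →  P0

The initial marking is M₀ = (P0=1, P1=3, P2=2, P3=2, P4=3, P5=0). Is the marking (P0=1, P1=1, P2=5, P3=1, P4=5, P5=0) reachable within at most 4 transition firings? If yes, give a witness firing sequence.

NO — not reachable within 4 firings

depth 0: 1 marking
depth 1: 3 markings reached so far
depth 2: 3 markings reached so far
(frontier empty at depth 2; search complete)
target is not among the 3 markings reachable within 4 steps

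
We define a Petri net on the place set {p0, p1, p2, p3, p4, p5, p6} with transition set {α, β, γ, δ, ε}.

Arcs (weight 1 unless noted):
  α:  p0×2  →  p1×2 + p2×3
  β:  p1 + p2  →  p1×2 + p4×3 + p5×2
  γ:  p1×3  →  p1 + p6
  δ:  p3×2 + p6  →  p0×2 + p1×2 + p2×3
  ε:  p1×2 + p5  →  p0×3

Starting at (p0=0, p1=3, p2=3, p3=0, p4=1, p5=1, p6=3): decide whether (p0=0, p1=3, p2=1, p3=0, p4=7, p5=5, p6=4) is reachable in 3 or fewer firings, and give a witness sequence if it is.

step 1: fire β:  (p0=0, p1=3, p2=3, p3=0, p4=1, p5=1, p6=3) → (p0=0, p1=4, p2=2, p3=0, p4=4, p5=3, p6=3)
step 2: fire β:  (p0=0, p1=4, p2=2, p3=0, p4=4, p5=3, p6=3) → (p0=0, p1=5, p2=1, p3=0, p4=7, p5=5, p6=3)
step 3: fire γ:  (p0=0, p1=5, p2=1, p3=0, p4=7, p5=5, p6=3) → (p0=0, p1=3, p2=1, p3=0, p4=7, p5=5, p6=4)

YES — reachable via ⟨β, β, γ⟩ (3 firings)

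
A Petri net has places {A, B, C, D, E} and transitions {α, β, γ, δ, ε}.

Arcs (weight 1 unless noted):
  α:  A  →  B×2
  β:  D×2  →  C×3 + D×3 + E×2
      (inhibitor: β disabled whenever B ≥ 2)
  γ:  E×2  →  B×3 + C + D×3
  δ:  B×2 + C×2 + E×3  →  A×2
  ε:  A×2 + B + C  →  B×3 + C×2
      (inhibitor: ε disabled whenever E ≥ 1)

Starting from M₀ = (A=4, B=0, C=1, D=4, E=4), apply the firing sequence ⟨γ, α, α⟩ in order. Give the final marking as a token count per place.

step 1: fire γ:  (A=4, B=0, C=1, D=4, E=4) → (A=4, B=3, C=2, D=7, E=2)
step 2: fire α:  (A=4, B=3, C=2, D=7, E=2) → (A=3, B=5, C=2, D=7, E=2)
step 3: fire α:  (A=3, B=5, C=2, D=7, E=2) → (A=2, B=7, C=2, D=7, E=2)

(A=2, B=7, C=2, D=7, E=2)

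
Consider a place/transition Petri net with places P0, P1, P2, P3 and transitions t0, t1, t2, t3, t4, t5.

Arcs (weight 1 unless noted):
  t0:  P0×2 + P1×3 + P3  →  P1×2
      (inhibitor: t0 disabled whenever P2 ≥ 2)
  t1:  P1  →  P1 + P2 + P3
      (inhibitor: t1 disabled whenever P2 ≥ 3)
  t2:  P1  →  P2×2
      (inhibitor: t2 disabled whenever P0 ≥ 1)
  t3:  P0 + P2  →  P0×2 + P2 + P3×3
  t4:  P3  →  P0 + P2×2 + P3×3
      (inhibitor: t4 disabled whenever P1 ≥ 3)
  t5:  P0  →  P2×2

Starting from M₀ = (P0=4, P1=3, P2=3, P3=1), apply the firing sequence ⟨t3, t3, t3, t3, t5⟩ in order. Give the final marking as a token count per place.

step 1: fire t3:  (P0=4, P1=3, P2=3, P3=1) → (P0=5, P1=3, P2=3, P3=4)
step 2: fire t3:  (P0=5, P1=3, P2=3, P3=4) → (P0=6, P1=3, P2=3, P3=7)
step 3: fire t3:  (P0=6, P1=3, P2=3, P3=7) → (P0=7, P1=3, P2=3, P3=10)
step 4: fire t3:  (P0=7, P1=3, P2=3, P3=10) → (P0=8, P1=3, P2=3, P3=13)
step 5: fire t5:  (P0=8, P1=3, P2=3, P3=13) → (P0=7, P1=3, P2=5, P3=13)

(P0=7, P1=3, P2=5, P3=13)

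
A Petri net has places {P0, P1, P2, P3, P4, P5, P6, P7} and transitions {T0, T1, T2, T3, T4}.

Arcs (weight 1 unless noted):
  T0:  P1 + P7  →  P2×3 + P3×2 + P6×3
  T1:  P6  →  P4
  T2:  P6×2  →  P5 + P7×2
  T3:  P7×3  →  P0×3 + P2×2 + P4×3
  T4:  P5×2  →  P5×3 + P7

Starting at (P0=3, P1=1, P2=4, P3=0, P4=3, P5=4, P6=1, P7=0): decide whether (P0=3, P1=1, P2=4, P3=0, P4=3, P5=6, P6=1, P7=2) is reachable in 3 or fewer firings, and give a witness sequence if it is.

step 1: fire T4:  (P0=3, P1=1, P2=4, P3=0, P4=3, P5=4, P6=1, P7=0) → (P0=3, P1=1, P2=4, P3=0, P4=3, P5=5, P6=1, P7=1)
step 2: fire T4:  (P0=3, P1=1, P2=4, P3=0, P4=3, P5=5, P6=1, P7=1) → (P0=3, P1=1, P2=4, P3=0, P4=3, P5=6, P6=1, P7=2)

YES — reachable via ⟨T4, T4⟩ (2 firings)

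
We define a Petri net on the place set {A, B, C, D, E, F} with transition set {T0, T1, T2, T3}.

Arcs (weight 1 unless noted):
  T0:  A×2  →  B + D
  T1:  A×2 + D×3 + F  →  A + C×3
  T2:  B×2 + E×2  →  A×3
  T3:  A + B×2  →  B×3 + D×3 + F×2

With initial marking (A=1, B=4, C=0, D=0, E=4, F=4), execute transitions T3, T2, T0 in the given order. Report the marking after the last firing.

(A=1, B=4, C=0, D=4, E=2, F=6)

step 1: fire T3:  (A=1, B=4, C=0, D=0, E=4, F=4) → (A=0, B=5, C=0, D=3, E=4, F=6)
step 2: fire T2:  (A=0, B=5, C=0, D=3, E=4, F=6) → (A=3, B=3, C=0, D=3, E=2, F=6)
step 3: fire T0:  (A=3, B=3, C=0, D=3, E=2, F=6) → (A=1, B=4, C=0, D=4, E=2, F=6)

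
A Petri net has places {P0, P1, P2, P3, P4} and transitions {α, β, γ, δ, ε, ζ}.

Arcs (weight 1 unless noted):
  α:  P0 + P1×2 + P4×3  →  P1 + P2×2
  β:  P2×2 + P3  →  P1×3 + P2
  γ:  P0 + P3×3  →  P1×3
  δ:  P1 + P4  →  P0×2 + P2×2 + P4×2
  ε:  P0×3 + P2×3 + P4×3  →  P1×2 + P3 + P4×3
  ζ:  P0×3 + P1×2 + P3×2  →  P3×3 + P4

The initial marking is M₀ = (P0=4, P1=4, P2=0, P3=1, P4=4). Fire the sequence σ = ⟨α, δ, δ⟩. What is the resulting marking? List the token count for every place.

step 1: fire α:  (P0=4, P1=4, P2=0, P3=1, P4=4) → (P0=3, P1=3, P2=2, P3=1, P4=1)
step 2: fire δ:  (P0=3, P1=3, P2=2, P3=1, P4=1) → (P0=5, P1=2, P2=4, P3=1, P4=2)
step 3: fire δ:  (P0=5, P1=2, P2=4, P3=1, P4=2) → (P0=7, P1=1, P2=6, P3=1, P4=3)

(P0=7, P1=1, P2=6, P3=1, P4=3)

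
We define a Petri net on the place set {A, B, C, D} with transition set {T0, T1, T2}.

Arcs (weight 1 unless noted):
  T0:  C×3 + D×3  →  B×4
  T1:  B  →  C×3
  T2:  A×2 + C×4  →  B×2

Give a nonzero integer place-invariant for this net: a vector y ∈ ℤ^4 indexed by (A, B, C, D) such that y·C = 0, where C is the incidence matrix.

y = (A:1, B:3, C:1, D:3)

Incidence matrix C (rows=places, cols=transitions):
       T0   T1   T2
    A   0    0   -2
    B   4   -1    2
    C  -3    3   -4
    D  -3    0    0

Candidate y = [1, 3, 1, 3]; check y·C column-wise:
  col T0: 1·0 + 3·4 + 1·-3 + 3·-3 = 0
  col T1: 1·0 + 3·-1 + 1·3 + 3·0 = 0
  col T2: 1·-2 + 3·2 + 1·-4 + 3·0 = 0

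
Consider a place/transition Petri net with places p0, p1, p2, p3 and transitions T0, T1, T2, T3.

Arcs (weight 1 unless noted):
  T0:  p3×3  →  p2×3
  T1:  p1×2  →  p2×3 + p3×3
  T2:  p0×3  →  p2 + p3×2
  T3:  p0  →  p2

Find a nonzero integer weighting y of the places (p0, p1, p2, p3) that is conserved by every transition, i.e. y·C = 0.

y = (p0:1, p1:3, p2:1, p3:1)

Incidence matrix C (rows=places, cols=transitions):
       T0   T1   T2   T3
   p0   0    0   -3   -1
   p1   0   -2    0    0
   p2   3    3    1    1
   p3  -3    3    2    0

Candidate y = [1, 3, 1, 1]; check y·C column-wise:
  col T0: 1·0 + 3·0 + 1·3 + 1·-3 = 0
  col T1: 1·0 + 3·-2 + 1·3 + 1·3 = 0
  col T2: 1·-3 + 3·0 + 1·1 + 1·2 = 0
  col T3: 1·-1 + 3·0 + 1·1 + 1·0 = 0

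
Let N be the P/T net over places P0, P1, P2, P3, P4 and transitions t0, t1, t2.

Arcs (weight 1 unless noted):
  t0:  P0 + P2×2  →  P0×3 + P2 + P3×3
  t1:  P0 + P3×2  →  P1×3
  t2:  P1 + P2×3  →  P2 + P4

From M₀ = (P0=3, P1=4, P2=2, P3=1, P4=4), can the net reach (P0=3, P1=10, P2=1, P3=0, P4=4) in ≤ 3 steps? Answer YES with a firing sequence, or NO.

step 1: fire t0:  (P0=3, P1=4, P2=2, P3=1, P4=4) → (P0=5, P1=4, P2=1, P3=4, P4=4)
step 2: fire t1:  (P0=5, P1=4, P2=1, P3=4, P4=4) → (P0=4, P1=7, P2=1, P3=2, P4=4)
step 3: fire t1:  (P0=4, P1=7, P2=1, P3=2, P4=4) → (P0=3, P1=10, P2=1, P3=0, P4=4)

YES — reachable via ⟨t0, t1, t1⟩ (3 firings)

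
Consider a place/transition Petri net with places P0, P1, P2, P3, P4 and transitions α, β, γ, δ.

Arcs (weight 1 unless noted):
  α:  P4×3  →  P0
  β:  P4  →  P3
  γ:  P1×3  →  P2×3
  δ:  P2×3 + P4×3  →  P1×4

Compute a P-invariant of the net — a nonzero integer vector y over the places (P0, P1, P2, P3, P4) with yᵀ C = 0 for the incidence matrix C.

Incidence matrix C (rows=places, cols=transitions):
        α    β    γ    δ
   P0   1    0    0    0
   P1   0    0   -3    4
   P2   0    0    3   -3
   P3   0    1    0    0
   P4  -3   -1    0   -3

Candidate y = [3, 3, 3, 1, 1]; check y·C column-wise:
  col α: 3·1 + 3·0 + 3·0 + 1·0 + 1·-3 = 0
  col β: 3·0 + 3·0 + 3·0 + 1·1 + 1·-1 = 0
  col γ: 3·0 + 3·-3 + 3·3 + 1·0 + 1·0 = 0
  col δ: 3·0 + 3·4 + 3·-3 + 1·0 + 1·-3 = 0

y = (P0:3, P1:3, P2:3, P3:1, P4:1)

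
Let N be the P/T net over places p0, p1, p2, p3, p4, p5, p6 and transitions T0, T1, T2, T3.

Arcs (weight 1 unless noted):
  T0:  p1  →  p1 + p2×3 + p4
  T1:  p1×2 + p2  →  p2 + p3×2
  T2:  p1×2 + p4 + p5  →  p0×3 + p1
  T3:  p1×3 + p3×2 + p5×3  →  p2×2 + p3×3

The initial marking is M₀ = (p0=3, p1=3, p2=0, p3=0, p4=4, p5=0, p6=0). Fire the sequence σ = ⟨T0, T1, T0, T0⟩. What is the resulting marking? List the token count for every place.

step 1: fire T0:  (p0=3, p1=3, p2=0, p3=0, p4=4, p5=0, p6=0) → (p0=3, p1=3, p2=3, p3=0, p4=5, p5=0, p6=0)
step 2: fire T1:  (p0=3, p1=3, p2=3, p3=0, p4=5, p5=0, p6=0) → (p0=3, p1=1, p2=3, p3=2, p4=5, p5=0, p6=0)
step 3: fire T0:  (p0=3, p1=1, p2=3, p3=2, p4=5, p5=0, p6=0) → (p0=3, p1=1, p2=6, p3=2, p4=6, p5=0, p6=0)
step 4: fire T0:  (p0=3, p1=1, p2=6, p3=2, p4=6, p5=0, p6=0) → (p0=3, p1=1, p2=9, p3=2, p4=7, p5=0, p6=0)

(p0=3, p1=1, p2=9, p3=2, p4=7, p5=0, p6=0)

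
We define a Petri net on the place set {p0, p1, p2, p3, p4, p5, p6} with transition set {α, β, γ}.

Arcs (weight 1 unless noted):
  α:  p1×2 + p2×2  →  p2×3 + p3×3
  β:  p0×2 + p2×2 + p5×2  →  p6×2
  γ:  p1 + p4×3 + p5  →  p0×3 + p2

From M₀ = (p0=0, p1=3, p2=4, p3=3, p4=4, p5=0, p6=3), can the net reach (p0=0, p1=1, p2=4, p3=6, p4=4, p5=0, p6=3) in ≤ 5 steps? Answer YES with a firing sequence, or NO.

NO — not reachable within 5 firings

depth 0: 1 marking
depth 1: 2 markings reached so far
depth 2: 2 markings reached so far
(frontier empty at depth 2; search complete)
target is not among the 2 markings reachable within 5 steps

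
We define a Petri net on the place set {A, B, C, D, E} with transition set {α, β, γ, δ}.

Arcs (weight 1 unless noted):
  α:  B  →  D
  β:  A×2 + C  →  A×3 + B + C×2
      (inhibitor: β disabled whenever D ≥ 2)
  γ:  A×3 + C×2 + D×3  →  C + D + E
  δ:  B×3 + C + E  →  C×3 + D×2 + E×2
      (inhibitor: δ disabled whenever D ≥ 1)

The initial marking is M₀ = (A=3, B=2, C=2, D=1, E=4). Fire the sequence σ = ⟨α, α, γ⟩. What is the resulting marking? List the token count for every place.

step 1: fire α:  (A=3, B=2, C=2, D=1, E=4) → (A=3, B=1, C=2, D=2, E=4)
step 2: fire α:  (A=3, B=1, C=2, D=2, E=4) → (A=3, B=0, C=2, D=3, E=4)
step 3: fire γ:  (A=3, B=0, C=2, D=3, E=4) → (A=0, B=0, C=1, D=1, E=5)

(A=0, B=0, C=1, D=1, E=5)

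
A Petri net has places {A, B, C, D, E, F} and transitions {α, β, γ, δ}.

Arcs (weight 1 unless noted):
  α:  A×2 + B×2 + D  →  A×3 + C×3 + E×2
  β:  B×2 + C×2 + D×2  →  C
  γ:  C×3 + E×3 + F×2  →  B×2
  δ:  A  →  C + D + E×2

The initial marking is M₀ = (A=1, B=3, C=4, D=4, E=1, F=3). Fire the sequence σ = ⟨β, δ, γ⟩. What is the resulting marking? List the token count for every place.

(A=0, B=3, C=1, D=3, E=0, F=1)

step 1: fire β:  (A=1, B=3, C=4, D=4, E=1, F=3) → (A=1, B=1, C=3, D=2, E=1, F=3)
step 2: fire δ:  (A=1, B=1, C=3, D=2, E=1, F=3) → (A=0, B=1, C=4, D=3, E=3, F=3)
step 3: fire γ:  (A=0, B=1, C=4, D=3, E=3, F=3) → (A=0, B=3, C=1, D=3, E=0, F=1)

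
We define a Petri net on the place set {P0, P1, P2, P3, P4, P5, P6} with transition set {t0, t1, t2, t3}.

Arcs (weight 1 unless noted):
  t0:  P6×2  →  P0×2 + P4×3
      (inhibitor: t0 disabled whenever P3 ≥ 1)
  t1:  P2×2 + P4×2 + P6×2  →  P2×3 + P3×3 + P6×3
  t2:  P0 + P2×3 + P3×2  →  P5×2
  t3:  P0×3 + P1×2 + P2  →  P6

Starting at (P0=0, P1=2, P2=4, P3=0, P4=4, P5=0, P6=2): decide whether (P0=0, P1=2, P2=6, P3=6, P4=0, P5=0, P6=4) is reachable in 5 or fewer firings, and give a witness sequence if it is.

YES — reachable via ⟨t1, t1⟩ (2 firings)

step 1: fire t1:  (P0=0, P1=2, P2=4, P3=0, P4=4, P5=0, P6=2) → (P0=0, P1=2, P2=5, P3=3, P4=2, P5=0, P6=3)
step 2: fire t1:  (P0=0, P1=2, P2=5, P3=3, P4=2, P5=0, P6=3) → (P0=0, P1=2, P2=6, P3=6, P4=0, P5=0, P6=4)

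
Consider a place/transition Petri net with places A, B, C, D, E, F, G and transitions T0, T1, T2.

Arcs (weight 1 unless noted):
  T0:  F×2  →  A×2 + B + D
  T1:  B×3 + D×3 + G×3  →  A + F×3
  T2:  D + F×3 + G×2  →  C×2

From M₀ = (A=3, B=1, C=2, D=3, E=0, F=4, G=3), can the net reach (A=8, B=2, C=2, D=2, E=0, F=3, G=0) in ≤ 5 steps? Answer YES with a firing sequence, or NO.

depth 0: 1 marking
depth 1: 3 markings reached so far
depth 2: 4 markings reached so far
depth 3: 5 markings reached so far
depth 4: 6 markings reached so far
depth 5: 6 markings reached so far
(frontier empty at depth 5; search complete)
target is not among the 6 markings reachable within 5 steps

NO — not reachable within 5 firings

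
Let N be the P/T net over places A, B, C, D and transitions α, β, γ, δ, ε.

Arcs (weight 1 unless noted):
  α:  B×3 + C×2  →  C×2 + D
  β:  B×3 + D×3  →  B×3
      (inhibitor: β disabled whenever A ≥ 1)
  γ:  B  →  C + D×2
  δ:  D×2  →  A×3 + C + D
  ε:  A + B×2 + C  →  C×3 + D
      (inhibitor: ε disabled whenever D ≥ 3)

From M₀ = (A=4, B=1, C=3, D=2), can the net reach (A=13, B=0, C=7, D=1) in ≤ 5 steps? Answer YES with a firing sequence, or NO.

YES — reachable via ⟨γ, δ, δ, δ⟩ (4 firings)

step 1: fire γ:  (A=4, B=1, C=3, D=2) → (A=4, B=0, C=4, D=4)
step 2: fire δ:  (A=4, B=0, C=4, D=4) → (A=7, B=0, C=5, D=3)
step 3: fire δ:  (A=7, B=0, C=5, D=3) → (A=10, B=0, C=6, D=2)
step 4: fire δ:  (A=10, B=0, C=6, D=2) → (A=13, B=0, C=7, D=1)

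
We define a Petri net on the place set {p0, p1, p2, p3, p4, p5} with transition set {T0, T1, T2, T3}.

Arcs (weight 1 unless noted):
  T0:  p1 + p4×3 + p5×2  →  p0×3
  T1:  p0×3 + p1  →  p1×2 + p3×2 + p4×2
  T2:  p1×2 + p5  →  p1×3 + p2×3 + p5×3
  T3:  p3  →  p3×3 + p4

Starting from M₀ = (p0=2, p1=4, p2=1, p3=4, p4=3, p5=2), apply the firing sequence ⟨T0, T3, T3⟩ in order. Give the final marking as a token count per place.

step 1: fire T0:  (p0=2, p1=4, p2=1, p3=4, p4=3, p5=2) → (p0=5, p1=3, p2=1, p3=4, p4=0, p5=0)
step 2: fire T3:  (p0=5, p1=3, p2=1, p3=4, p4=0, p5=0) → (p0=5, p1=3, p2=1, p3=6, p4=1, p5=0)
step 3: fire T3:  (p0=5, p1=3, p2=1, p3=6, p4=1, p5=0) → (p0=5, p1=3, p2=1, p3=8, p4=2, p5=0)

(p0=5, p1=3, p2=1, p3=8, p4=2, p5=0)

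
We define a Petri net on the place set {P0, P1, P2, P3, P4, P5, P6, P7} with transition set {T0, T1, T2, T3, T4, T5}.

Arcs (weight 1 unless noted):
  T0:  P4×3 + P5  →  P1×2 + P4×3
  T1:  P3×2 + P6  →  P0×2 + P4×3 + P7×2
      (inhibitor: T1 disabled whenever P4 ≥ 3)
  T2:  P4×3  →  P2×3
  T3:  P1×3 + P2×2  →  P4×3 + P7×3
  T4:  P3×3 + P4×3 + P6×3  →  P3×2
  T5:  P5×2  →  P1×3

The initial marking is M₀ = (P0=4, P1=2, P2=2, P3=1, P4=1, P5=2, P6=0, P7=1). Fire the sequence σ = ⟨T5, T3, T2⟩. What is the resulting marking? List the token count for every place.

(P0=4, P1=2, P2=3, P3=1, P4=1, P5=0, P6=0, P7=4)

step 1: fire T5:  (P0=4, P1=2, P2=2, P3=1, P4=1, P5=2, P6=0, P7=1) → (P0=4, P1=5, P2=2, P3=1, P4=1, P5=0, P6=0, P7=1)
step 2: fire T3:  (P0=4, P1=5, P2=2, P3=1, P4=1, P5=0, P6=0, P7=1) → (P0=4, P1=2, P2=0, P3=1, P4=4, P5=0, P6=0, P7=4)
step 3: fire T2:  (P0=4, P1=2, P2=0, P3=1, P4=4, P5=0, P6=0, P7=4) → (P0=4, P1=2, P2=3, P3=1, P4=1, P5=0, P6=0, P7=4)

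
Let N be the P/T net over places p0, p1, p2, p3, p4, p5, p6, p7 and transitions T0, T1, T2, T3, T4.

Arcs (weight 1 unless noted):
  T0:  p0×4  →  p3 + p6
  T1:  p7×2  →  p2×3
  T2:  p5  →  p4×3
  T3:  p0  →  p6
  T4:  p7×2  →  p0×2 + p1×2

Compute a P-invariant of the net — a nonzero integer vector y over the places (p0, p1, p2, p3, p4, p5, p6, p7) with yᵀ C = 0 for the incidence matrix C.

y = (p0:0, p1:0, p2:0, p3:0, p4:1, p5:3, p6:0, p7:0)

Incidence matrix C (rows=places, cols=transitions):
       T0   T1   T2   T3   T4
   p0  -4    0    0   -1    2
   p1   0    0    0    0    2
   p2   0    3    0    0    0
   p3   1    0    0    0    0
   p4   0    0    3    0    0
   p5   0    0   -1    0    0
   p6   1    0    0    1    0
   p7   0   -2    0    0   -2

Candidate y = [0, 0, 0, 0, 1, 3, 0, 0]; check y·C column-wise:
  col T0: 0·-4 + 0·1 + 1·0 + 3·0 + 0·1 = 0
  col T1: 0·3 + 1·0 + 3·0 + 0·-2 = 0
  col T2: 1·3 + 3·-1 = 0
  col T3: 0·-1 + 1·0 + 3·0 + 0·1 = 0
  col T4: 0·2 + 0·2 + 1·0 + 3·0 + 0·-2 = 0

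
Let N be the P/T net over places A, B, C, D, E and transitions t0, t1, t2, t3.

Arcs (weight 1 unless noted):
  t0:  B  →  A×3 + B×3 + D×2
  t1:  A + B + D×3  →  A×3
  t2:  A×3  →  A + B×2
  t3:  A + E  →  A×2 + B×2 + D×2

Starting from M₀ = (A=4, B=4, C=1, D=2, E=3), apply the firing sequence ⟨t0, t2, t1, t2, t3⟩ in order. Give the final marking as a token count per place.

(A=6, B=11, C=1, D=3, E=2)

step 1: fire t0:  (A=4, B=4, C=1, D=2, E=3) → (A=7, B=6, C=1, D=4, E=3)
step 2: fire t2:  (A=7, B=6, C=1, D=4, E=3) → (A=5, B=8, C=1, D=4, E=3)
step 3: fire t1:  (A=5, B=8, C=1, D=4, E=3) → (A=7, B=7, C=1, D=1, E=3)
step 4: fire t2:  (A=7, B=7, C=1, D=1, E=3) → (A=5, B=9, C=1, D=1, E=3)
step 5: fire t3:  (A=5, B=9, C=1, D=1, E=3) → (A=6, B=11, C=1, D=3, E=2)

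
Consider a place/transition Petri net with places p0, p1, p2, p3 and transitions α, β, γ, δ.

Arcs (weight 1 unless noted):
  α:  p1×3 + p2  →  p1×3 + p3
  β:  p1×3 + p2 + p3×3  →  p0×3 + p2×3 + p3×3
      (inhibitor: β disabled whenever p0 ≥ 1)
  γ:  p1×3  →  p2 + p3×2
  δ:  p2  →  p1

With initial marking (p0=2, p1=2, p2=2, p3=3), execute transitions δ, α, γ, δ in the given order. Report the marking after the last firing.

(p0=2, p1=1, p2=0, p3=6)

step 1: fire δ:  (p0=2, p1=2, p2=2, p3=3) → (p0=2, p1=3, p2=1, p3=3)
step 2: fire α:  (p0=2, p1=3, p2=1, p3=3) → (p0=2, p1=3, p2=0, p3=4)
step 3: fire γ:  (p0=2, p1=3, p2=0, p3=4) → (p0=2, p1=0, p2=1, p3=6)
step 4: fire δ:  (p0=2, p1=0, p2=1, p3=6) → (p0=2, p1=1, p2=0, p3=6)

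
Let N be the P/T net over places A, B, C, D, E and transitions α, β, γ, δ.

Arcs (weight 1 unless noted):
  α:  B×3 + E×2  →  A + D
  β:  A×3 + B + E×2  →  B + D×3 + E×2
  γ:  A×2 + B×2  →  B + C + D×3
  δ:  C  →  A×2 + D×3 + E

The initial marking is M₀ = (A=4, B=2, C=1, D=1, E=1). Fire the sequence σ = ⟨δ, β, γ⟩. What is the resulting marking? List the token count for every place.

(A=1, B=1, C=1, D=10, E=2)

step 1: fire δ:  (A=4, B=2, C=1, D=1, E=1) → (A=6, B=2, C=0, D=4, E=2)
step 2: fire β:  (A=6, B=2, C=0, D=4, E=2) → (A=3, B=2, C=0, D=7, E=2)
step 3: fire γ:  (A=3, B=2, C=0, D=7, E=2) → (A=1, B=1, C=1, D=10, E=2)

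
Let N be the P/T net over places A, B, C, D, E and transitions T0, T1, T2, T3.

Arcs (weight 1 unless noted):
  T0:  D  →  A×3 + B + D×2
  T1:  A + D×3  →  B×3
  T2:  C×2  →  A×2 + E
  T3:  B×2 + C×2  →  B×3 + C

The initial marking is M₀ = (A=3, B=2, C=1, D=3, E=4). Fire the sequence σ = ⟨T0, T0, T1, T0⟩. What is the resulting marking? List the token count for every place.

(A=11, B=8, C=1, D=3, E=4)

step 1: fire T0:  (A=3, B=2, C=1, D=3, E=4) → (A=6, B=3, C=1, D=4, E=4)
step 2: fire T0:  (A=6, B=3, C=1, D=4, E=4) → (A=9, B=4, C=1, D=5, E=4)
step 3: fire T1:  (A=9, B=4, C=1, D=5, E=4) → (A=8, B=7, C=1, D=2, E=4)
step 4: fire T0:  (A=8, B=7, C=1, D=2, E=4) → (A=11, B=8, C=1, D=3, E=4)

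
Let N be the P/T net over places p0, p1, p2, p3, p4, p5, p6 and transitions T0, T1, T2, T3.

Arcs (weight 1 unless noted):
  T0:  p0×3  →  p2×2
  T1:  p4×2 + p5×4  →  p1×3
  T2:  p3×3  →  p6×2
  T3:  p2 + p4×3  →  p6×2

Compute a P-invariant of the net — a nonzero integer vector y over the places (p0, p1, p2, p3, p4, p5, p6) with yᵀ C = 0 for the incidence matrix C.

Incidence matrix C (rows=places, cols=transitions):
       T0   T1   T2   T3
   p0  -3    0    0    0
   p1   0    3    0    0
   p2   2    0    0   -1
   p3   0    0   -3    0
   p4   0   -2    0   -3
   p5   0   -4    0    0
   p6   0    0    2    2

Candidate y = [6, -2, 9, 0, -3, 0, 0]; check y·C column-wise:
  col T0: 6·-3 + -2·0 + 9·2 + -3·0 = 0
  col T1: 6·0 + -2·3 + 9·0 + -3·-2 + 0·-4 = 0
  col T2: 6·0 + -2·0 + 9·0 + 0·-3 + -3·0 + 0·2 = 0
  col T3: 6·0 + -2·0 + 9·-1 + -3·-3 + 0·2 = 0

y = (p0:6, p1:-2, p2:9, p3:0, p4:-3, p5:0, p6:0)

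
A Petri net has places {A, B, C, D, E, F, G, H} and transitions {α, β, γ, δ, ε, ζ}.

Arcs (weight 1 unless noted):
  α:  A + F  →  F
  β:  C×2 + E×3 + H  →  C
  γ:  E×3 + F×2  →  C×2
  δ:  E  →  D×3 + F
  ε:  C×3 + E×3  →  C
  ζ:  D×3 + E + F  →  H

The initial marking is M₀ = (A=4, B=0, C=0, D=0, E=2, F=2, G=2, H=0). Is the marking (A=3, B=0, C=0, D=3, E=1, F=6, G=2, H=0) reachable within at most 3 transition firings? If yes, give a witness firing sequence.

depth 0: 1 marking
depth 1: 3 markings reached so far
depth 2: 7 markings reached so far
depth 3: 11 markings reached so far
target is not among the 11 markings reachable within 3 steps

NO — not reachable within 3 firings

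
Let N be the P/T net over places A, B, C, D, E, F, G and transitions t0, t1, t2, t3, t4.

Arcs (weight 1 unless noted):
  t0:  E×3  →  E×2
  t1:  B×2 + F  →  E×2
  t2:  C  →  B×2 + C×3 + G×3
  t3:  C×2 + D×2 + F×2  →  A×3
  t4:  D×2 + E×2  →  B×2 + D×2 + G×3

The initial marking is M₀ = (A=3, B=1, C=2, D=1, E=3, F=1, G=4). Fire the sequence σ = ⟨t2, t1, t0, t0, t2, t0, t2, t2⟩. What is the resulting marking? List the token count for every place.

(A=3, B=7, C=10, D=1, E=2, F=0, G=16)

step 1: fire t2:  (A=3, B=1, C=2, D=1, E=3, F=1, G=4) → (A=3, B=3, C=4, D=1, E=3, F=1, G=7)
step 2: fire t1:  (A=3, B=3, C=4, D=1, E=3, F=1, G=7) → (A=3, B=1, C=4, D=1, E=5, F=0, G=7)
step 3: fire t0:  (A=3, B=1, C=4, D=1, E=5, F=0, G=7) → (A=3, B=1, C=4, D=1, E=4, F=0, G=7)
step 4: fire t0:  (A=3, B=1, C=4, D=1, E=4, F=0, G=7) → (A=3, B=1, C=4, D=1, E=3, F=0, G=7)
step 5: fire t2:  (A=3, B=1, C=4, D=1, E=3, F=0, G=7) → (A=3, B=3, C=6, D=1, E=3, F=0, G=10)
step 6: fire t0:  (A=3, B=3, C=6, D=1, E=3, F=0, G=10) → (A=3, B=3, C=6, D=1, E=2, F=0, G=10)
step 7: fire t2:  (A=3, B=3, C=6, D=1, E=2, F=0, G=10) → (A=3, B=5, C=8, D=1, E=2, F=0, G=13)
step 8: fire t2:  (A=3, B=5, C=8, D=1, E=2, F=0, G=13) → (A=3, B=7, C=10, D=1, E=2, F=0, G=16)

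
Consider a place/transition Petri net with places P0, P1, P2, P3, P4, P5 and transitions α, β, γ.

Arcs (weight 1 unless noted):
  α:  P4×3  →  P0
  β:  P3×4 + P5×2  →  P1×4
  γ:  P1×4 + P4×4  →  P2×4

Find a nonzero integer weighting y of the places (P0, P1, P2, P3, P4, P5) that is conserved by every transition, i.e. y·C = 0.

y = (P0:0, P1:1, P2:1, P3:1, P4:0, P5:0)

Incidence matrix C (rows=places, cols=transitions):
        α    β    γ
   P0   1    0    0
   P1   0    4   -4
   P2   0    0    4
   P3   0   -4    0
   P4  -3    0   -4
   P5   0   -2    0

Candidate y = [0, 1, 1, 1, 0, 0]; check y·C column-wise:
  col α: 0·1 + 1·0 + 1·0 + 1·0 + 0·-3 = 0
  col β: 1·4 + 1·0 + 1·-4 + 0·-2 = 0
  col γ: 1·-4 + 1·4 + 1·0 + 0·-4 = 0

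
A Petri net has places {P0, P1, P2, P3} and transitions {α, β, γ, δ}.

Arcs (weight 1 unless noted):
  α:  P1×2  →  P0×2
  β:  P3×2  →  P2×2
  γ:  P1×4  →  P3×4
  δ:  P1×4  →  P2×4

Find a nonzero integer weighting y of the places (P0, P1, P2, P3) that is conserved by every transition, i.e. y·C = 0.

y = (P0:1, P1:1, P2:1, P3:1)

Incidence matrix C (rows=places, cols=transitions):
        α    β    γ    δ
   P0   2    0    0    0
   P1  -2    0   -4   -4
   P2   0    2    0    4
   P3   0   -2    4    0

Candidate y = [1, 1, 1, 1]; check y·C column-wise:
  col α: 1·2 + 1·-2 + 1·0 + 1·0 = 0
  col β: 1·0 + 1·0 + 1·2 + 1·-2 = 0
  col γ: 1·0 + 1·-4 + 1·0 + 1·4 = 0
  col δ: 1·0 + 1·-4 + 1·4 + 1·0 = 0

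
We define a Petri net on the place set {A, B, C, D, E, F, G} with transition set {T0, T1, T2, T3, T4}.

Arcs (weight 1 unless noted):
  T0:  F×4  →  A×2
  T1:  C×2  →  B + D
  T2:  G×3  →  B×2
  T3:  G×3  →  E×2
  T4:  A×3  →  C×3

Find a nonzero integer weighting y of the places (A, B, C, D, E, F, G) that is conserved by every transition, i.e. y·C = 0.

y = (A:2, B:0, C:2, D:4, E:0, F:1, G:0)

Incidence matrix C (rows=places, cols=transitions):
       T0   T1   T2   T3   T4
    A   2    0    0    0   -3
    B   0    1    2    0    0
    C   0   -2    0    0    3
    D   0    1    0    0    0
    E   0    0    0    2    0
    F  -4    0    0    0    0
    G   0    0   -3   -3    0

Candidate y = [2, 0, 2, 4, 0, 1, 0]; check y·C column-wise:
  col T0: 2·2 + 2·0 + 4·0 + 1·-4 = 0
  col T1: 2·0 + 0·1 + 2·-2 + 4·1 + 1·0 = 0
  col T2: 2·0 + 0·2 + 2·0 + 4·0 + 1·0 + 0·-3 = 0
  col T3: 2·0 + 2·0 + 4·0 + 0·2 + 1·0 + 0·-3 = 0
  col T4: 2·-3 + 2·3 + 4·0 + 1·0 = 0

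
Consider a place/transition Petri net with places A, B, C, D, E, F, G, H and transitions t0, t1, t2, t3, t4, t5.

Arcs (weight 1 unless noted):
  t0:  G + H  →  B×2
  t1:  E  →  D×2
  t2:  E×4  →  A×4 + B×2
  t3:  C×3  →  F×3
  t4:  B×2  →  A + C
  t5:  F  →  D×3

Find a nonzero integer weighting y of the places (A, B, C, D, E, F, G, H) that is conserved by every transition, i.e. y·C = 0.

y = (A:1, B:2, C:3, D:1, E:2, F:3, G:4, H:0)

Incidence matrix C (rows=places, cols=transitions):
       t0   t1   t2   t3   t4   t5
    A   0    0    4    0    1    0
    B   2    0    2    0   -2    0
    C   0    0    0   -3    1    0
    D   0    2    0    0    0    3
    E   0   -1   -4    0    0    0
    F   0    0    0    3    0   -1
    G  -1    0    0    0    0    0
    H  -1    0    0    0    0    0

Candidate y = [1, 2, 3, 1, 2, 3, 4, 0]; check y·C column-wise:
  col t0: 1·0 + 2·2 + 3·0 + 1·0 + 2·0 + 3·0 + 4·-1 + 0·-1 = 0
  col t1: 1·0 + 2·0 + 3·0 + 1·2 + 2·-1 + 3·0 + 4·0 = 0
  col t2: 1·4 + 2·2 + 3·0 + 1·0 + 2·-4 + 3·0 + 4·0 = 0
  col t3: 1·0 + 2·0 + 3·-3 + 1·0 + 2·0 + 3·3 + 4·0 = 0
  col t4: 1·1 + 2·-2 + 3·1 + 1·0 + 2·0 + 3·0 + 4·0 = 0
  col t5: 1·0 + 2·0 + 3·0 + 1·3 + 2·0 + 3·-1 + 4·0 = 0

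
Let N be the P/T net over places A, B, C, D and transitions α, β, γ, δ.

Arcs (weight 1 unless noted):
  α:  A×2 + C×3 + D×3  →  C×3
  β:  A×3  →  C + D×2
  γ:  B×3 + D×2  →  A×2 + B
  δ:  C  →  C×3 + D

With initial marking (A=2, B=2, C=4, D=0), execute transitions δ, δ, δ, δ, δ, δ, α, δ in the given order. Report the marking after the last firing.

(A=0, B=2, C=18, D=4)

step 1: fire δ:  (A=2, B=2, C=4, D=0) → (A=2, B=2, C=6, D=1)
step 2: fire δ:  (A=2, B=2, C=6, D=1) → (A=2, B=2, C=8, D=2)
step 3: fire δ:  (A=2, B=2, C=8, D=2) → (A=2, B=2, C=10, D=3)
step 4: fire δ:  (A=2, B=2, C=10, D=3) → (A=2, B=2, C=12, D=4)
step 5: fire δ:  (A=2, B=2, C=12, D=4) → (A=2, B=2, C=14, D=5)
step 6: fire δ:  (A=2, B=2, C=14, D=5) → (A=2, B=2, C=16, D=6)
step 7: fire α:  (A=2, B=2, C=16, D=6) → (A=0, B=2, C=16, D=3)
step 8: fire δ:  (A=0, B=2, C=16, D=3) → (A=0, B=2, C=18, D=4)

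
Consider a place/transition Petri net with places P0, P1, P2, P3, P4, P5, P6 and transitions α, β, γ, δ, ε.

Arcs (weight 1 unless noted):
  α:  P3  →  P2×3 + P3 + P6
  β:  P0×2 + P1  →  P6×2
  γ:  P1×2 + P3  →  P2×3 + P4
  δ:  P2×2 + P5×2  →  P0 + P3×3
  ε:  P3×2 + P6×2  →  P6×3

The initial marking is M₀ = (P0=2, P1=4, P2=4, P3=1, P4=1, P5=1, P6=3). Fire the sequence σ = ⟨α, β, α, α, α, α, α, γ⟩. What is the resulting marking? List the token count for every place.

(P0=0, P1=1, P2=25, P3=0, P4=2, P5=1, P6=11)

step 1: fire α:  (P0=2, P1=4, P2=4, P3=1, P4=1, P5=1, P6=3) → (P0=2, P1=4, P2=7, P3=1, P4=1, P5=1, P6=4)
step 2: fire β:  (P0=2, P1=4, P2=7, P3=1, P4=1, P5=1, P6=4) → (P0=0, P1=3, P2=7, P3=1, P4=1, P5=1, P6=6)
step 3: fire α:  (P0=0, P1=3, P2=7, P3=1, P4=1, P5=1, P6=6) → (P0=0, P1=3, P2=10, P3=1, P4=1, P5=1, P6=7)
step 4: fire α:  (P0=0, P1=3, P2=10, P3=1, P4=1, P5=1, P6=7) → (P0=0, P1=3, P2=13, P3=1, P4=1, P5=1, P6=8)
step 5: fire α:  (P0=0, P1=3, P2=13, P3=1, P4=1, P5=1, P6=8) → (P0=0, P1=3, P2=16, P3=1, P4=1, P5=1, P6=9)
step 6: fire α:  (P0=0, P1=3, P2=16, P3=1, P4=1, P5=1, P6=9) → (P0=0, P1=3, P2=19, P3=1, P4=1, P5=1, P6=10)
step 7: fire α:  (P0=0, P1=3, P2=19, P3=1, P4=1, P5=1, P6=10) → (P0=0, P1=3, P2=22, P3=1, P4=1, P5=1, P6=11)
step 8: fire γ:  (P0=0, P1=3, P2=22, P3=1, P4=1, P5=1, P6=11) → (P0=0, P1=1, P2=25, P3=0, P4=2, P5=1, P6=11)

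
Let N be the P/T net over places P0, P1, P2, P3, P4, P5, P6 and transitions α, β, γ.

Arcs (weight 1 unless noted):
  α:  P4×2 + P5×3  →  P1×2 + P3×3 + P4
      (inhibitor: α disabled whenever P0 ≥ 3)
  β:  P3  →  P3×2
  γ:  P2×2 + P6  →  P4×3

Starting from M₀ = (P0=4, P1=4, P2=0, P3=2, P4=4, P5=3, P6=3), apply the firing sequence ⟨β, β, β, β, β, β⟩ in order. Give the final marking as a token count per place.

(P0=4, P1=4, P2=0, P3=8, P4=4, P5=3, P6=3)

step 1: fire β:  (P0=4, P1=4, P2=0, P3=2, P4=4, P5=3, P6=3) → (P0=4, P1=4, P2=0, P3=3, P4=4, P5=3, P6=3)
step 2: fire β:  (P0=4, P1=4, P2=0, P3=3, P4=4, P5=3, P6=3) → (P0=4, P1=4, P2=0, P3=4, P4=4, P5=3, P6=3)
step 3: fire β:  (P0=4, P1=4, P2=0, P3=4, P4=4, P5=3, P6=3) → (P0=4, P1=4, P2=0, P3=5, P4=4, P5=3, P6=3)
step 4: fire β:  (P0=4, P1=4, P2=0, P3=5, P4=4, P5=3, P6=3) → (P0=4, P1=4, P2=0, P3=6, P4=4, P5=3, P6=3)
step 5: fire β:  (P0=4, P1=4, P2=0, P3=6, P4=4, P5=3, P6=3) → (P0=4, P1=4, P2=0, P3=7, P4=4, P5=3, P6=3)
step 6: fire β:  (P0=4, P1=4, P2=0, P3=7, P4=4, P5=3, P6=3) → (P0=4, P1=4, P2=0, P3=8, P4=4, P5=3, P6=3)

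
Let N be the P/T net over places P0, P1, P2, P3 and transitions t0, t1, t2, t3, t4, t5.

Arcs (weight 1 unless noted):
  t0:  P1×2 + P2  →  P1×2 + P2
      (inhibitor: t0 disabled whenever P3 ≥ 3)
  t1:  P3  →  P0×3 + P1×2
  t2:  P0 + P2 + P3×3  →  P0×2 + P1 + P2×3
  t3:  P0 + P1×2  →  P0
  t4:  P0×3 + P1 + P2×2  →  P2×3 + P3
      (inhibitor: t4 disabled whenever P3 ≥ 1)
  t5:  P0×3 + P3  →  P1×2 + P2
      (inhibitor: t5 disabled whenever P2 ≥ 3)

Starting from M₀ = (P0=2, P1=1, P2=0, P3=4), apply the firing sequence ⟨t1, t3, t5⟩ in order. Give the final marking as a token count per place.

step 1: fire t1:  (P0=2, P1=1, P2=0, P3=4) → (P0=5, P1=3, P2=0, P3=3)
step 2: fire t3:  (P0=5, P1=3, P2=0, P3=3) → (P0=5, P1=1, P2=0, P3=3)
step 3: fire t5:  (P0=5, P1=1, P2=0, P3=3) → (P0=2, P1=3, P2=1, P3=2)

(P0=2, P1=3, P2=1, P3=2)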